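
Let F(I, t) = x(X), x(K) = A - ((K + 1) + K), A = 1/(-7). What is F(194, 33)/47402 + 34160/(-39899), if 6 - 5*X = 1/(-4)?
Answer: -22671567329/26478093572 ≈ -0.85624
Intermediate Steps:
X = 5/4 (X = 6/5 - ⅕/(-4) = 6/5 - ⅕*(-¼) = 6/5 + 1/20 = 5/4 ≈ 1.2500)
A = -⅐ ≈ -0.14286
x(K) = -8/7 - 2*K (x(K) = -⅐ - ((K + 1) + K) = -⅐ - ((1 + K) + K) = -⅐ - (1 + 2*K) = -⅐ + (-1 - 2*K) = -8/7 - 2*K)
F(I, t) = -51/14 (F(I, t) = -8/7 - 2*5/4 = -8/7 - 5/2 = -51/14)
F(194, 33)/47402 + 34160/(-39899) = -51/14/47402 + 34160/(-39899) = -51/14*1/47402 + 34160*(-1/39899) = -51/663628 - 34160/39899 = -22671567329/26478093572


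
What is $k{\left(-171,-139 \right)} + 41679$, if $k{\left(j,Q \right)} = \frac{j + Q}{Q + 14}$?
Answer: $\frac{1042037}{25} \approx 41682.0$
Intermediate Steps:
$k{\left(j,Q \right)} = \frac{Q + j}{14 + Q}$
$k{\left(-171,-139 \right)} + 41679 = \frac{-139 - 171}{14 - 139} + 41679 = \frac{1}{-125} \left(-310\right) + 41679 = \left(- \frac{1}{125}\right) \left(-310\right) + 41679 = \frac{62}{25} + 41679 = \frac{1042037}{25}$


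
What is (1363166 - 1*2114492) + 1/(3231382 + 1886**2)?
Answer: -5100284889227/6788378 ≈ -7.5133e+5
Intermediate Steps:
(1363166 - 1*2114492) + 1/(3231382 + 1886**2) = (1363166 - 2114492) + 1/(3231382 + 3556996) = -751326 + 1/6788378 = -5100284889227/6788378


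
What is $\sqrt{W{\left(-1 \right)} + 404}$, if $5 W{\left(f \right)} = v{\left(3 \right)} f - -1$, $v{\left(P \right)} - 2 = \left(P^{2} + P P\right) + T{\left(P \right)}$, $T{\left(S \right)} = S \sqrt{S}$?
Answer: $\frac{\sqrt{10005 - 15 \sqrt{3}}}{5} \approx 19.979$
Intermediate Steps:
$T{\left(S \right)} = S^{\frac{3}{2}}$
$v{\left(P \right)} = 2 + P^{\frac{3}{2}} + 2 P^{2}$ ($v{\left(P \right)} = 2 + \left(\left(P^{2} + P P\right) + P^{\frac{3}{2}}\right) = 2 + \left(\left(P^{2} + P^{2}\right) + P^{\frac{3}{2}}\right) = 2 + \left(2 P^{2} + P^{\frac{3}{2}}\right) = 2 + \left(P^{\frac{3}{2}} + 2 P^{2}\right) = 2 + P^{\frac{3}{2}} + 2 P^{2}$)
$W{\left(f \right)} = \frac{1}{5} + \frac{f \left(20 + 3 \sqrt{3}\right)}{5}$ ($W{\left(f \right)} = \frac{\left(2 + 3^{\frac{3}{2}} + 2 \cdot 3^{2}\right) f - -1}{5} = \frac{\left(2 + 3 \sqrt{3} + 2 \cdot 9\right) f + \left(-8 + 9\right)}{5} = \frac{\left(2 + 3 \sqrt{3} + 18\right) f + 1}{5} = \frac{\left(20 + 3 \sqrt{3}\right) f + 1}{5} = \frac{f \left(20 + 3 \sqrt{3}\right) + 1}{5} = \frac{1 + f \left(20 + 3 \sqrt{3}\right)}{5} = \frac{1}{5} + \frac{f \left(20 + 3 \sqrt{3}\right)}{5}$)
$\sqrt{W{\left(-1 \right)} + 404} = \sqrt{\left(\frac{1}{5} + \frac{1}{5} \left(-1\right) \left(20 + 3 \sqrt{3}\right)\right) + 404} = \sqrt{\left(\frac{1}{5} - \left(4 + \frac{3 \sqrt{3}}{5}\right)\right) + 404} = \sqrt{\left(- \frac{19}{5} - \frac{3 \sqrt{3}}{5}\right) + 404} = \sqrt{\frac{2001}{5} - \frac{3 \sqrt{3}}{5}}$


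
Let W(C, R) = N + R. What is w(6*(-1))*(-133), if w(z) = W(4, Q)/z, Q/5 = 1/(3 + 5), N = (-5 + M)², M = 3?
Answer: 4921/48 ≈ 102.52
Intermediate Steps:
N = 4 (N = (-5 + 3)² = (-2)² = 4)
Q = 5/8 (Q = 5/(3 + 5) = 5/8 ≈ 0.62500)
W(C, R) = 4 + R
w(z) = 37/(8*z) (w(z) = (4 + 5/8)/z = 37/(8*z))
w(6*(-1))*(-133) = (37/(8*((6*(-1)))))*(-133) = ((37/8)/(-6))*(-133) = ((37/8)*(-⅙))*(-133) = -37/48*(-133) = 4921/48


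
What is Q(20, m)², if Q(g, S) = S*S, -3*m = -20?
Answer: 160000/81 ≈ 1975.3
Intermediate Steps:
m = 20/3 (m = -⅓*(-20) = 20/3 ≈ 6.6667)
Q(g, S) = S²
Q(20, m)² = ((20/3)²)² = (400/9)² = 160000/81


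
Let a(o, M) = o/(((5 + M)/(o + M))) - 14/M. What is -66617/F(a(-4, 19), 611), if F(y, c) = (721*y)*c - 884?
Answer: 2531446/54218905 ≈ 0.046689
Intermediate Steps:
a(o, M) = -14/M + o*(M + o)/(5 + M) (a(o, M) = o/(((5 + M)/(M + o))) - 14/M = o*((M + o)/(5 + M)) - 14/M = o*(M + o)/(5 + M) - 14/M = -14/M + o*(M + o)/(5 + M))
F(y, c) = -884 + 721*c*y (F(y, c) = 721*c*y - 884 = -884 + 721*c*y)
-66617/F(a(-4, 19), 611) = -66617/(-884 + 721*611*((-70 - 14*19 + 19*(-4)² - 4*19²)/(19*(5 + 19)))) = -66617/(-884 + 721*611*((1/19)*(-70 - 266 + 19*16 - 4*361)/24)) = -66617/(-884 + 721*611*((1/19)*(1/24)*(-70 - 266 + 304 - 1444))) = -66617/(-884 + 721*611*((1/19)*(1/24)*(-1476))) = -66617/(-884 + 721*611*(-123/38)) = -66617/(-884 - 54185313/38) = -66617/(-54218905/38) = -66617*(-38/54218905) = 2531446/54218905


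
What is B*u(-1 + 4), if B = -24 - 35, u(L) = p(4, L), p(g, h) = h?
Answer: -177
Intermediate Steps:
u(L) = L
B = -59
B*u(-1 + 4) = -59*(-1 + 4) = -59*3 = -177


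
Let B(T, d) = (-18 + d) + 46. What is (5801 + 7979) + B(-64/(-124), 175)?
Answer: 13983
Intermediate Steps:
B(T, d) = 28 + d
(5801 + 7979) + B(-64/(-124), 175) = (5801 + 7979) + (28 + 175) = 13780 + 203 = 13983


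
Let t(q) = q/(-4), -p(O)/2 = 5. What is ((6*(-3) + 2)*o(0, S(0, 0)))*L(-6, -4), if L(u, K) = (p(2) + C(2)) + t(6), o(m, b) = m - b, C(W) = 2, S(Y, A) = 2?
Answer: -304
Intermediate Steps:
p(O) = -10 (p(O) = -2*5 = -10)
t(q) = -q/4 (t(q) = q*(-¼) = -q/4)
L(u, K) = -19/2 (L(u, K) = (-10 + 2) - ¼*6 = -8 - 3/2 = -19/2)
((6*(-3) + 2)*o(0, S(0, 0)))*L(-6, -4) = ((6*(-3) + 2)*(0 - 1*2))*(-19/2) = ((-18 + 2)*(0 - 2))*(-19/2) = -16*(-2)*(-19/2) = 32*(-19/2) = -304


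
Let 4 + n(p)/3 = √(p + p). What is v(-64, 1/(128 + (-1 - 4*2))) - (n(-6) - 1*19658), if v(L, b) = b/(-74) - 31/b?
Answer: 140728685/8806 - 6*I*√3 ≈ 15981.0 - 10.392*I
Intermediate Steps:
v(L, b) = -31/b - b/74 (v(L, b) = b*(-1/74) - 31/b = -b/74 - 31/b = -31/b - b/74)
n(p) = -12 + 3*√2*√p (n(p) = -12 + 3*√(p + p) = -12 + 3*√(2*p) = -12 + 3*(√2*√p) = -12 + 3*√2*√p)
v(-64, 1/(128 + (-1 - 4*2))) - (n(-6) - 1*19658) = (-(3937 - 248) - 1/(74*(128 + (-1 - 4*2)))) - ((-12 + 3*√2*√(-6)) - 1*19658) = (-31/(1/(128 + (-1 - 8))) - 1/(74*(128 + (-1 - 8)))) - ((-12 + 3*√2*(I*√6)) - 19658) = (-31/(1/(128 - 9)) - 1/(74*(128 - 9))) - ((-12 + 6*I*√3) - 19658) = (-31/(1/119) - 1/74/119) - (-19670 + 6*I*√3) = (-31/1/119 - 1/74*1/119) + (19670 - 6*I*√3) = (-31*119 - 1/8806) + (19670 - 6*I*√3) = (-3689 - 1/8806) + (19670 - 6*I*√3) = -32485335/8806 + (19670 - 6*I*√3) = 140728685/8806 - 6*I*√3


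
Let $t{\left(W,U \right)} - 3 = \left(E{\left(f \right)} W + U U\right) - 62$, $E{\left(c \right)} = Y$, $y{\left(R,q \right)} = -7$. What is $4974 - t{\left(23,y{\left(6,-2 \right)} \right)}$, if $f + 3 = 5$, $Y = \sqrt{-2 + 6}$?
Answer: $4938$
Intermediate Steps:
$Y = 2$ ($Y = \sqrt{4} = 2$)
$f = 2$ ($f = -3 + 5 = 2$)
$E{\left(c \right)} = 2$
$t{\left(W,U \right)} = -59 + U^{2} + 2 W$ ($t{\left(W,U \right)} = 3 - \left(62 - 2 W - U U\right) = 3 - \left(62 - U^{2} - 2 W\right) = 3 + \left(-62 + U^{2} + 2 W\right) = -59 + U^{2} + 2 W$)
$4974 - t{\left(23,y{\left(6,-2 \right)} \right)} = 4974 - \left(-59 + \left(-7\right)^{2} + 2 \cdot 23\right) = 4974 - \left(-59 + 49 + 46\right) = 4974 - 36 = 4938$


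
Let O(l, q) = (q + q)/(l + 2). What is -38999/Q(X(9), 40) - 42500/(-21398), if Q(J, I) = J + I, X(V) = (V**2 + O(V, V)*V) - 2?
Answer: -4558494561/15738229 ≈ -289.64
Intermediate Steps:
O(l, q) = 2*q/(2 + l) (O(l, q) = (2*q)/(2 + l) = 2*q/(2 + l))
X(V) = -2 + V**2 + 2*V**2/(2 + V) (X(V) = (V**2 + (2*V/(2 + V))*V) - 2 = (V**2 + 2*V**2/(2 + V)) - 2 = -2 + V**2 + 2*V**2/(2 + V))
Q(J, I) = I + J
-38999/Q(X(9), 40) - 42500/(-21398) = -38999/(40 + (2*9**2 + (-2 + 9**2)*(2 + 9))/(2 + 9)) - 42500/(-21398) = -38999/(40 + (2*81 + (-2 + 81)*11)/11) - 42500*(-1/21398) = -38999/(40 + (162 + 79*11)/11) + 21250/10699 = -38999/(40 + (162 + 869)/11) + 21250/10699 = -38999/(40 + (1/11)*1031) + 21250/10699 = -38999/(40 + 1031/11) + 21250/10699 = -38999/1471/11 + 21250/10699 = -38999*11/1471 + 21250/10699 = -428989/1471 + 21250/10699 = -4558494561/15738229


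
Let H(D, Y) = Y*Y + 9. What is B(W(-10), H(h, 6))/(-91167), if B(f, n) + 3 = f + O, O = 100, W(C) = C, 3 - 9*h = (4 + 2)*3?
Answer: -29/30389 ≈ -0.00095429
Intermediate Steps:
h = -5/3 (h = 1/3 - (4 + 2)*3/9 = 1/3 - 2*3/3 = 1/3 - 1/9*18 = 1/3 - 2 = -5/3 ≈ -1.6667)
H(D, Y) = 9 + Y**2 (H(D, Y) = Y**2 + 9 = 9 + Y**2)
B(f, n) = 97 + f (B(f, n) = -3 + (f + 100) = -3 + (100 + f) = 97 + f)
B(W(-10), H(h, 6))/(-91167) = (97 - 10)/(-91167) = 87*(-1/91167) = -29/30389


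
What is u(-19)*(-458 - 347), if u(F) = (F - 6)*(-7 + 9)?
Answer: 40250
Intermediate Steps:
u(F) = -12 + 2*F (u(F) = (-6 + F)*2 = -12 + 2*F)
u(-19)*(-458 - 347) = (-12 + 2*(-19))*(-458 - 347) = (-12 - 38)*(-805) = -50*(-805) = 40250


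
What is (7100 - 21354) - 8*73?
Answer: -14838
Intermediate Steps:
(7100 - 21354) - 8*73 = -14254 - 584 = -14838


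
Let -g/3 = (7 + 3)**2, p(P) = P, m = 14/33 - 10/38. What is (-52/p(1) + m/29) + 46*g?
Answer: -251870815/18183 ≈ -13852.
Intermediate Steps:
m = 101/627 (m = 14*(1/33) - 10*1/38 = 14/33 - 5/19 = 101/627 ≈ 0.16108)
g = -300 (g = -3*(7 + 3)**2 = -3*10**2 = -3*100 = -300)
(-52/p(1) + m/29) + 46*g = (-52/1 + (101/627)/29) + 46*(-300) = (-52*1 + (101/627)*(1/29)) - 13800 = (-52 + 101/18183) - 13800 = -945415/18183 - 13800 = -251870815/18183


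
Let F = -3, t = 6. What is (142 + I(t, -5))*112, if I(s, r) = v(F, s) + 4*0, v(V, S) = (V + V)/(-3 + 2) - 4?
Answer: 16128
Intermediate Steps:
v(V, S) = -4 - 2*V (v(V, S) = (2*V)/(-1) - 4 = (2*V)*(-1) - 4 = -2*V - 4 = -4 - 2*V)
I(s, r) = 2 (I(s, r) = (-4 - 2*(-3)) + 4*0 = (-4 + 6) + 0 = 2 + 0 = 2)
(142 + I(t, -5))*112 = (142 + 2)*112 = 144*112 = 16128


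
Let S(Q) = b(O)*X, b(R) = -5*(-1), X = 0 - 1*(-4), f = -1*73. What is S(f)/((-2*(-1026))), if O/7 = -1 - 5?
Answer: 5/513 ≈ 0.0097466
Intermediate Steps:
O = -42 (O = 7*(-1 - 5) = 7*(-6) = -42)
f = -73
X = 4 (X = 0 + 4 = 4)
b(R) = 5
S(Q) = 20 (S(Q) = 5*4 = 20)
S(f)/((-2*(-1026))) = 20/((-2*(-1026))) = 20/2052 = 20*(1/2052) = 5/513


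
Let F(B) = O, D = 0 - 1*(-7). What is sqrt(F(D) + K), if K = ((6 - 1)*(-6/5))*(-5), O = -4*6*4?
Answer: I*sqrt(66) ≈ 8.124*I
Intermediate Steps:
D = 7 (D = 0 + 7 = 7)
O = -96 (O = -24*4 = -96)
K = 30 (K = (5*(-6*1/5))*(-5) = (5*(-6/5))*(-5) = -6*(-5) = 30)
F(B) = -96
sqrt(F(D) + K) = sqrt(-96 + 30) = sqrt(-66) = I*sqrt(66)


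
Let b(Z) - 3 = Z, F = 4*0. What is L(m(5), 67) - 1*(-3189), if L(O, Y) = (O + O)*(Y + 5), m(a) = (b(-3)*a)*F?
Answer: 3189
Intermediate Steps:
F = 0
b(Z) = 3 + Z
m(a) = 0 (m(a) = ((3 - 3)*a)*0 = (0*a)*0 = 0*0 = 0)
L(O, Y) = 2*O*(5 + Y) (L(O, Y) = (2*O)*(5 + Y) = 2*O*(5 + Y))
L(m(5), 67) - 1*(-3189) = 2*0*(5 + 67) - 1*(-3189) = 2*0*72 + 3189 = 0 + 3189 = 3189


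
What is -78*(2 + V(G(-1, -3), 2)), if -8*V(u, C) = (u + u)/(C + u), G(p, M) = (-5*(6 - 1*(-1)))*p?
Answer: -10179/74 ≈ -137.55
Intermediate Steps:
G(p, M) = -35*p (G(p, M) = (-5*(6 + 1))*p = (-5*7)*p = -35*p)
V(u, C) = -u/(4*(C + u)) (V(u, C) = -(u + u)/(8*(C + u)) = -2*u/(8*(C + u)) = -u/(4*(C + u)))
-78*(2 + V(G(-1, -3), 2)) = -78*(2 - (-35*(-1))/(4*2 + 4*(-35*(-1)))) = -78*(2 - 1*35/(8 + 4*35)) = -78*(2 - 1*35/(8 + 140)) = -78*(2 - 1*35/148) = -78*(2 - 1*35*1/148) = -78*(2 - 35/148) = -78*261/148 = -10179/74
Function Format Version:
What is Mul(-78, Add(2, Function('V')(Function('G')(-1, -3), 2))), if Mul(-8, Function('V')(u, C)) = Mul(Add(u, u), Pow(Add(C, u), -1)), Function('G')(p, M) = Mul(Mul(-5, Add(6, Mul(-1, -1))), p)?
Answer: Rational(-10179, 74) ≈ -137.55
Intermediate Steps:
Function('G')(p, M) = Mul(-35, p) (Function('G')(p, M) = Mul(Mul(-5, Add(6, 1)), p) = Mul(Mul(-5, 7), p) = Mul(-35, p))
Function('V')(u, C) = Mul(Rational(-1, 4), u, Pow(Add(C, u), -1)) (Function('V')(u, C) = Mul(Rational(-1, 8), Mul(Add(u, u), Pow(Add(C, u), -1))) = Mul(Rational(-1, 8), Mul(Mul(2, u), Pow(Add(C, u), -1))) = Mul(Rational(-1, 8), Mul(2, u, Pow(Add(C, u), -1))) = Mul(Rational(-1, 4), u, Pow(Add(C, u), -1)))
Mul(-78, Add(2, Function('V')(Function('G')(-1, -3), 2))) = Mul(-78, Add(2, Mul(-1, Mul(-35, -1), Pow(Add(Mul(4, 2), Mul(4, Mul(-35, -1))), -1)))) = Mul(-78, Add(2, Mul(-1, 35, Pow(Add(8, Mul(4, 35)), -1)))) = Mul(-78, Add(2, Mul(-1, 35, Pow(Add(8, 140), -1)))) = Mul(-78, Add(2, Mul(-1, 35, Pow(148, -1)))) = Mul(-78, Add(2, Mul(-1, 35, Rational(1, 148)))) = Mul(-78, Add(2, Rational(-35, 148))) = Mul(-78, Rational(261, 148)) = Rational(-10179, 74)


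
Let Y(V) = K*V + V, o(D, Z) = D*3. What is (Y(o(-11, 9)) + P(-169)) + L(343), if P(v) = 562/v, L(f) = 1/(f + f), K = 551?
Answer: -2112239107/115934 ≈ -18219.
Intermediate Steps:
L(f) = 1/(2*f)
o(D, Z) = 3*D
Y(V) = 552*V (Y(V) = 551*V + V = 552*V)
(Y(o(-11, 9)) + P(-169)) + L(343) = (552*(3*(-11)) + 562/(-169)) + (1/2)/343 = (552*(-33) + 562*(-1/169)) + (1/2)*(1/343) = (-18216 - 562/169) + 1/686 = -3079066/169 + 1/686 = -2112239107/115934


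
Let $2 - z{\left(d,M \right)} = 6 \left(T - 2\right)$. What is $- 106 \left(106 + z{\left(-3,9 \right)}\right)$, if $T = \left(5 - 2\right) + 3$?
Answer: $-8904$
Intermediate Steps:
$T = 6$ ($T = 3 + 3 = 6$)
$z{\left(d,M \right)} = -22$ ($z{\left(d,M \right)} = 2 - 6 \left(6 - 2\right) = 2 - 6 \cdot 4 = 2 - 24 = -22$)
$- 106 \left(106 + z{\left(-3,9 \right)}\right) = - 106 \left(106 - 22\right) = \left(-106\right) 84 = -8904$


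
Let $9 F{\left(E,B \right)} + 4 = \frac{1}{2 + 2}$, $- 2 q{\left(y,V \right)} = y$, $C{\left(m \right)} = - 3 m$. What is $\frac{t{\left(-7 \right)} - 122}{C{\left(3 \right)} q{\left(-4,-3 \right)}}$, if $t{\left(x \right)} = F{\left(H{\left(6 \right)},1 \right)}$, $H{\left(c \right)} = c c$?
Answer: $\frac{1469}{216} \approx 6.8009$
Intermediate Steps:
$H{\left(c \right)} = c^{2}$
$q{\left(y,V \right)} = - \frac{y}{2}$
$F{\left(E,B \right)} = - \frac{5}{12}$ ($F{\left(E,B \right)} = - \frac{4}{9} + \frac{1}{9 \left(2 + 2\right)} = - \frac{4}{9} + \frac{1}{9 \cdot 4} = - \frac{4}{9} + \frac{1}{9} \cdot \frac{1}{4} = - \frac{4}{9} + \frac{1}{36} = - \frac{5}{12}$)
$t{\left(x \right)} = - \frac{5}{12}$
$\frac{t{\left(-7 \right)} - 122}{C{\left(3 \right)} q{\left(-4,-3 \right)}} = \frac{- \frac{5}{12} - 122}{\left(-3\right) 3 \left(\left(- \frac{1}{2}\right) \left(-4\right)\right)} = \frac{1}{\left(-9\right) 2} \left(- \frac{1469}{12}\right) = \frac{1}{-18} \left(- \frac{1469}{12}\right) = \left(- \frac{1}{18}\right) \left(- \frac{1469}{12}\right) = \frac{1469}{216}$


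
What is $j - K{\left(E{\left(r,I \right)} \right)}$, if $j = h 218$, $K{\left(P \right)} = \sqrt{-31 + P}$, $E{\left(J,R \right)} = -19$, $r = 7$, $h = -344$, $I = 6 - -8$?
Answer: $-74992 - 5 i \sqrt{2} \approx -74992.0 - 7.0711 i$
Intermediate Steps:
$I = 14$ ($I = 6 + 8 = 14$)
$j = -74992$ ($j = \left(-344\right) 218 = -74992$)
$j - K{\left(E{\left(r,I \right)} \right)} = -74992 - \sqrt{-31 - 19} = -74992 - \sqrt{-50} = -74992 - 5 i \sqrt{2}$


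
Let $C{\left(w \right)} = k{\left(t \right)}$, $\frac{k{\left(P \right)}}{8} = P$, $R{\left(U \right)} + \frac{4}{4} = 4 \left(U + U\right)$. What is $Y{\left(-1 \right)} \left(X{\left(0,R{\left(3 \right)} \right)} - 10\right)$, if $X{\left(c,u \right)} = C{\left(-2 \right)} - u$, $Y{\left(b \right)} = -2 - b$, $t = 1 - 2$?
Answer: $41$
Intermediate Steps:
$R{\left(U \right)} = -1 + 8 U$ ($R{\left(U \right)} = -1 + 4 \left(U + U\right) = -1 + 4 \cdot 2 U = -1 + 8 U$)
$t = -1$ ($t = 1 - 2 = -1$)
$k{\left(P \right)} = 8 P$
$C{\left(w \right)} = -8$ ($C{\left(w \right)} = 8 \left(-1\right) = -8$)
$X{\left(c,u \right)} = -8 - u$
$Y{\left(-1 \right)} \left(X{\left(0,R{\left(3 \right)} \right)} - 10\right) = \left(-2 - -1\right) \left(\left(-8 - \left(-1 + 8 \cdot 3\right)\right) - 10\right) = \left(-2 + 1\right) \left(\left(-8 - \left(-1 + 24\right)\right) - 10\right) = - (\left(-8 - 23\right) - 10) = - (-31 - 10) = \left(-1\right) \left(-41\right) = 41$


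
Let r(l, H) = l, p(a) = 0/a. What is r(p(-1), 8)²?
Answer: 0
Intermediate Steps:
p(a) = 0
r(p(-1), 8)² = 0² = 0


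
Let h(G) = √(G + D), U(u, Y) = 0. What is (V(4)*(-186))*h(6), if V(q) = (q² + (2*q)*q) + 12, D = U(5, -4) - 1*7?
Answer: -11160*I ≈ -11160.0*I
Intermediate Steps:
D = -7 (D = 0 - 1*7 = 0 - 7 = -7)
V(q) = 12 + 3*q² (V(q) = (q² + 2*q²) + 12 = 3*q² + 12 = 12 + 3*q²)
h(G) = √(-7 + G) (h(G) = √(G - 7) = √(-7 + G))
(V(4)*(-186))*h(6) = ((12 + 3*4²)*(-186))*√(-7 + 6) = ((12 + 3*16)*(-186))*√(-1) = ((12 + 48)*(-186))*I = (60*(-186))*I = -11160*I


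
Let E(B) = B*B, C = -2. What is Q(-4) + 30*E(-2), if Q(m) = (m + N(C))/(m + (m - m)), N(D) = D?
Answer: 243/2 ≈ 121.50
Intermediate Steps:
E(B) = B**2
Q(m) = (-2 + m)/m (Q(m) = (m - 2)/(m + (m - m)) = (-2 + m)/(m + 0) = (-2 + m)/m)
Q(-4) + 30*E(-2) = (-2 - 4)/(-4) + 30*(-2)**2 = -1/4*(-6) + 30*4 = 3/2 + 120 = 243/2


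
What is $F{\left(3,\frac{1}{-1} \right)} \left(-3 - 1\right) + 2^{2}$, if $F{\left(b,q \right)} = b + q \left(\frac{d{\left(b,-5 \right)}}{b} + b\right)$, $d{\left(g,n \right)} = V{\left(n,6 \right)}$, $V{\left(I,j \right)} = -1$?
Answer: $\frac{8}{3} \approx 2.6667$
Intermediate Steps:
$d{\left(g,n \right)} = -1$
$F{\left(b,q \right)} = b + q \left(b - \frac{1}{b}\right)$ ($F{\left(b,q \right)} = b + q \left(- \frac{1}{b} + b\right) = b + q \left(b - \frac{1}{b}\right)$)
$F{\left(3,\frac{1}{-1} \right)} \left(-3 - 1\right) + 2^{2} = \left(3 + \frac{3}{-1} - \frac{1}{\left(-1\right) 3}\right) \left(-3 - 1\right) + 2^{2} = \left(3 + 3 \left(-1\right) - \left(-1\right) \frac{1}{3}\right) \left(-4\right) + 4 = \left(3 - 3 + \frac{1}{3}\right) \left(-4\right) + 4 = \frac{1}{3} \left(-4\right) + 4 = - \frac{4}{3} + 4 = \frac{8}{3}$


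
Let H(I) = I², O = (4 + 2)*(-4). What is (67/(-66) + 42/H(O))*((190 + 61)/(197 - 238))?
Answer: 249745/43296 ≈ 5.7683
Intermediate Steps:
O = -24 (O = 6*(-4) = -24)
(67/(-66) + 42/H(O))*((190 + 61)/(197 - 238)) = (67/(-66) + 42/((-24)²))*((190 + 61)/(197 - 238)) = (67*(-1/66) + 42/576)*(251/(-41)) = (-67/66 + 42*(1/576))*(251*(-1/41)) = (-67/66 + 7/96)*(-251/41) = -995/1056*(-251/41) = 249745/43296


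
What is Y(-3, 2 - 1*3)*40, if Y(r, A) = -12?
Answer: -480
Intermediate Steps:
Y(-3, 2 - 1*3)*40 = -12*40 = -480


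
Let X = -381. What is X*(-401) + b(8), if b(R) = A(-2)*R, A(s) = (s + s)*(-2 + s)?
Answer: 152909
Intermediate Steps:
A(s) = 2*s*(-2 + s) (A(s) = (2*s)*(-2 + s) = 2*s*(-2 + s))
b(R) = 16*R (b(R) = (2*(-2)*(-2 - 2))*R = (2*(-2)*(-4))*R = 16*R)
X*(-401) + b(8) = -381*(-401) + 16*8 = 152781 + 128 = 152909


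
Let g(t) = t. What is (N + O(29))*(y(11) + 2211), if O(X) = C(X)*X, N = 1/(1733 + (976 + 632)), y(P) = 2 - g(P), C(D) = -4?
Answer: -853396110/3341 ≈ -2.5543e+5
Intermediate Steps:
y(P) = 2 - P
N = 1/3341 (N = 1/(1733 + 1608) = 1/3341 ≈ 0.00029931)
O(X) = -4*X
(N + O(29))*(y(11) + 2211) = (1/3341 - 4*29)*((2 - 1*11) + 2211) = (1/3341 - 116)*((2 - 11) + 2211) = -387555*(-9 + 2211)/3341 = -387555/3341*2202 = -853396110/3341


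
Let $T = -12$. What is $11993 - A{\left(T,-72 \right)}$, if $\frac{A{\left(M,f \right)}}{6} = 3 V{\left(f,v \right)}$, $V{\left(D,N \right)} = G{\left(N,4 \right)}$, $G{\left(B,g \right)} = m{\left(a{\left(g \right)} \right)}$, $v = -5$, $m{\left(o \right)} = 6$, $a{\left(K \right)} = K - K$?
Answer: $11885$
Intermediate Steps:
$a{\left(K \right)} = 0$
$G{\left(B,g \right)} = 6$
$V{\left(D,N \right)} = 6$
$A{\left(M,f \right)} = 108$ ($A{\left(M,f \right)} = 6 \cdot 3 \cdot 6 = 6 \cdot 18 = 108$)
$11993 - A{\left(T,-72 \right)} = 11993 - 108 = 11885$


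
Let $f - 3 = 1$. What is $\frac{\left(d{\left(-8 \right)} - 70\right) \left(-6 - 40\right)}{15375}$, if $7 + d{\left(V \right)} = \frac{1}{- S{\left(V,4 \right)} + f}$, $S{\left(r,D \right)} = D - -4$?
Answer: $\frac{2369}{10250} \approx 0.23112$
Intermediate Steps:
$S{\left(r,D \right)} = 4 + D$ ($S{\left(r,D \right)} = D + 4 = 4 + D$)
$f = 4$ ($f = 3 + 1 = 4$)
$d{\left(V \right)} = - \frac{29}{4}$ ($d{\left(V \right)} = -7 + \frac{1}{- (4 + 4) + 4} = -7 + \frac{1}{\left(-1\right) 8 + 4} = -7 + \frac{1}{-8 + 4} = -7 + \frac{1}{-4} = -7 - \frac{1}{4} = - \frac{29}{4}$)
$\frac{\left(d{\left(-8 \right)} - 70\right) \left(-6 - 40\right)}{15375} = \frac{\left(- \frac{29}{4} - 70\right) \left(-6 - 40\right)}{15375} = \left(- \frac{309}{4}\right) \left(-46\right) \frac{1}{15375} = \frac{7107}{2} \cdot \frac{1}{15375} = \frac{2369}{10250}$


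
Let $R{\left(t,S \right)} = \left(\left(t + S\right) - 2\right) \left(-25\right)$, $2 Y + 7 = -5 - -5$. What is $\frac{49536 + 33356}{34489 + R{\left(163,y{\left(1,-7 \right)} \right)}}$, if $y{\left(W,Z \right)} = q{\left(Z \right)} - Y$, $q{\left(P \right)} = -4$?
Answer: $\frac{165784}{60953} \approx 2.7199$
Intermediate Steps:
$Y = - \frac{7}{2}$ ($Y = - \frac{7}{2} + \frac{-5 - -5}{2} = - \frac{7}{2} + \frac{-5 + 5}{2} = - \frac{7}{2} + \frac{1}{2} \cdot 0 = - \frac{7}{2} + 0 = - \frac{7}{2} \approx -3.5$)
$y{\left(W,Z \right)} = - \frac{1}{2}$ ($y{\left(W,Z \right)} = -4 - - \frac{7}{2} = -4 + \frac{7}{2} = - \frac{1}{2}$)
$R{\left(t,S \right)} = 50 - 25 S - 25 t$ ($R{\left(t,S \right)} = \left(\left(S + t\right) - 2\right) \left(-25\right) = \left(-2 + S + t\right) \left(-25\right) = 50 - 25 S - 25 t$)
$\frac{49536 + 33356}{34489 + R{\left(163,y{\left(1,-7 \right)} \right)}} = \frac{49536 + 33356}{34489 - \frac{8025}{2}} = \frac{82892}{34489 + \left(50 + \frac{25}{2} - 4075\right)} = \frac{82892}{34489 - \frac{8025}{2}} = \frac{82892}{\frac{60953}{2}} = 82892 \cdot \frac{2}{60953} = \frac{165784}{60953}$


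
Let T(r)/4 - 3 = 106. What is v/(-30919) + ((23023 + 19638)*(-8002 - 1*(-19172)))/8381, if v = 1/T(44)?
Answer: 6423860969576699/112981612604 ≈ 56858.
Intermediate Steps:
T(r) = 436 (T(r) = 12 + 4*106 = 12 + 424 = 436)
v = 1/436 ≈ 0.0022936
v/(-30919) + ((23023 + 19638)*(-8002 - 1*(-19172)))/8381 = (1/436)/(-30919) + ((23023 + 19638)*(-8002 - 1*(-19172)))/8381 = (1/436)*(-1/30919) + (42661*(-8002 + 19172))*(1/8381) = -1/13480684 + (42661*11170)*(1/8381) = -1/13480684 + 476523370*(1/8381) = -1/13480684 + 476523370/8381 = 6423860969576699/112981612604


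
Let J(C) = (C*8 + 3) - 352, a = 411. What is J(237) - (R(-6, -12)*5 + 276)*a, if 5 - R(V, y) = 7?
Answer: -107779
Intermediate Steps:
R(V, y) = -2 (R(V, y) = 5 - 1*7 = 5 - 7 = -2)
J(C) = -349 + 8*C (J(C) = (8*C + 3) - 352 = (3 + 8*C) - 352 = -349 + 8*C)
J(237) - (R(-6, -12)*5 + 276)*a = (-349 + 8*237) - (-2*5 + 276)*411 = (-349 + 1896) - (-10 + 276)*411 = 1547 - 266*411 = 1547 - 1*109326 = 1547 - 109326 = -107779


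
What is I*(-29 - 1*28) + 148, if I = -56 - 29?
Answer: 4993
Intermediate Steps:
I = -85
I*(-29 - 1*28) + 148 = -85*(-29 - 1*28) + 148 = -85*(-29 - 28) + 148 = -85*(-57) + 148 = 4845 + 148 = 4993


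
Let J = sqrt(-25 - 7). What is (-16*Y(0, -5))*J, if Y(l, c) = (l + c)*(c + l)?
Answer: -1600*I*sqrt(2) ≈ -2262.7*I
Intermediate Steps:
Y(l, c) = (c + l)**2 (Y(l, c) = (c + l)*(c + l) = (c + l)**2)
J = 4*I*sqrt(2) (J = sqrt(-32) = 4*I*sqrt(2) ≈ 5.6569*I)
(-16*Y(0, -5))*J = (-16*(-5 + 0)**2)*(4*I*sqrt(2)) = (-16*(-5)**2)*(4*I*sqrt(2)) = (-16*25)*(4*I*sqrt(2)) = -1600*I*sqrt(2)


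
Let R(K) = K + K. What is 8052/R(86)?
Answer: 2013/43 ≈ 46.814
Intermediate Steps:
R(K) = 2*K
8052/R(86) = 8052/((2*86)) = 8052/172 = 8052*(1/172) = 2013/43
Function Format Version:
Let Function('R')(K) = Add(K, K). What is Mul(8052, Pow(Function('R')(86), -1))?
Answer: Rational(2013, 43) ≈ 46.814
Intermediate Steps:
Function('R')(K) = Mul(2, K)
Mul(8052, Pow(Function('R')(86), -1)) = Mul(8052, Pow(Mul(2, 86), -1)) = Mul(8052, Pow(172, -1)) = Mul(8052, Rational(1, 172)) = Rational(2013, 43)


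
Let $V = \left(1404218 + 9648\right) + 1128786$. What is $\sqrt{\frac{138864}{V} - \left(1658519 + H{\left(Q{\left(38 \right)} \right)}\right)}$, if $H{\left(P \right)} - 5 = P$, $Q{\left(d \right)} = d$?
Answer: $\frac{3 i \sqrt{74463432802709230}}{635663} \approx 1287.9 i$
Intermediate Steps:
$H{\left(P \right)} = 5 + P$
$V = 2542652$ ($V = 1413866 + 1128786 = 2542652$)
$\sqrt{\frac{138864}{V} - \left(1658519 + H{\left(Q{\left(38 \right)} \right)}\right)} = \sqrt{\frac{138864}{2542652} - 1658562} = \sqrt{138864 \cdot \frac{1}{2542652} - 1658562} = \sqrt{\frac{34716}{635663} - 1658562} = \sqrt{- \frac{1054286461890}{635663}} = \frac{3 i \sqrt{74463432802709230}}{635663}$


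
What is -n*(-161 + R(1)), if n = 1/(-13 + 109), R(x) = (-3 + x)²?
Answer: 157/96 ≈ 1.6354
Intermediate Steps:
n = 1/96 ≈ 0.010417
-n*(-161 + R(1)) = -(-161 + (-3 + 1)²)/96 = -(-161 + (-2)²)/96 = -(-161 + 4)/96 = -(-157)/96 = -1*(-157/96) = 157/96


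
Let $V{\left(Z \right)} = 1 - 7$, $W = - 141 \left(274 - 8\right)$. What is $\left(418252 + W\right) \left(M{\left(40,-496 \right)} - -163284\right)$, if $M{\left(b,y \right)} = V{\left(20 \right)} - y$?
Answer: $62356295404$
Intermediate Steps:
$W = -37506$ ($W = \left(-141\right) 266 = -37506$)
$V{\left(Z \right)} = -6$ ($V{\left(Z \right)} = 1 - 7 = -6$)
$M{\left(b,y \right)} = -6 - y$
$\left(418252 + W\right) \left(M{\left(40,-496 \right)} - -163284\right) = \left(418252 - 37506\right) \left(\left(-6 - -496\right) - -163284\right) = 380746 \left(\left(-6 + 496\right) + 163284\right) = 380746 \left(490 + 163284\right) = 380746 \cdot 163774 = 62356295404$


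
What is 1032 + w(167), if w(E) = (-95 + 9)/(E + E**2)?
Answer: 14476853/14028 ≈ 1032.0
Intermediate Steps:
w(E) = -86/(E + E**2)
1032 + w(167) = 1032 - 86/(167*(1 + 167)) = 1032 - 86*1/167/168 = 1032 - 86*1/167*1/168 = 1032 - 43/14028 = 14476853/14028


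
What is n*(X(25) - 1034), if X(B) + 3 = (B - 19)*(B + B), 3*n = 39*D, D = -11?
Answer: 105391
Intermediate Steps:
n = -143 (n = (39*(-11))/3 = (1/3)*(-429) = -143)
X(B) = -3 + 2*B*(-19 + B) (X(B) = -3 + (B - 19)*(B + B) = -3 + (-19 + B)*(2*B) = -3 + 2*B*(-19 + B))
n*(X(25) - 1034) = -143*((-3 - 38*25 + 2*25**2) - 1034) = -143*((-3 - 950 + 2*625) - 1034) = -143*((-3 - 950 + 1250) - 1034) = -143*(297 - 1034) = -143*(-737) = 105391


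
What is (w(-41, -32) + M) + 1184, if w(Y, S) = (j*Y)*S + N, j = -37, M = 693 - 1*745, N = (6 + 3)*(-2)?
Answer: -47430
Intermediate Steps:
N = -18 (N = 9*(-2) = -18)
M = -52 (M = 693 - 745 = -52)
w(Y, S) = -18 - 37*S*Y (w(Y, S) = (-37*Y)*S - 18 = -37*S*Y - 18 = -18 - 37*S*Y)
(w(-41, -32) + M) + 1184 = ((-18 - 37*(-32)*(-41)) - 52) + 1184 = ((-18 - 48544) - 52) + 1184 = (-48562 - 52) + 1184 = -48614 + 1184 = -47430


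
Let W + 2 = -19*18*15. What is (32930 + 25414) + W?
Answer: 53212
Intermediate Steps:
W = -5132 (W = -2 - 19*18*15 = -2 - 342*15 = -2 - 5130 = -5132)
(32930 + 25414) + W = (32930 + 25414) - 5132 = 58344 - 5132 = 53212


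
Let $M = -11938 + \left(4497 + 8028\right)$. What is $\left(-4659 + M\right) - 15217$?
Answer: $-19289$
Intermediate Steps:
$M = 587$ ($M = -11938 + 12525 = 587$)
$\left(-4659 + M\right) - 15217 = \left(-4659 + 587\right) - 15217 = -4072 - 15217 = -19289$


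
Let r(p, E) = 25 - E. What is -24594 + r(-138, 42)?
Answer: -24611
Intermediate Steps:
-24594 + r(-138, 42) = -24594 + (25 - 1*42) = -24594 + (25 - 42) = -24594 - 17 = -24611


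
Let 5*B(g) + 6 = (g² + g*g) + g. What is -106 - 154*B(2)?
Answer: -1146/5 ≈ -229.20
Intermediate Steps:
B(g) = -6/5 + g/5 + 2*g²/5 (B(g) = -6/5 + ((g² + g*g) + g)/5 = -6/5 + ((g² + g²) + g)/5 = -6/5 + (2*g² + g)/5 = -6/5 + (g + 2*g²)/5 = -6/5 + (g/5 + 2*g²/5) = -6/5 + g/5 + 2*g²/5)
-106 - 154*B(2) = -106 - 154*(-6/5 + (⅕)*2 + (⅖)*2²) = -106 - 154*(-6/5 + ⅖ + (⅖)*4) = -106 - 154*(-6/5 + ⅖ + 8/5) = -106 - 154*⅘ = -106 - 616/5 = -1146/5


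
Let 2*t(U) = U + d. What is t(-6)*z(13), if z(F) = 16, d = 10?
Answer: 32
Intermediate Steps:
t(U) = 5 + U/2 (t(U) = (U + 10)/2 = (10 + U)/2 = 5 + U/2)
t(-6)*z(13) = (5 + (½)*(-6))*16 = (5 - 3)*16 = 2*16 = 32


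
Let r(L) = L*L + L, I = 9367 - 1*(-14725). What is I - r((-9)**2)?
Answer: 17450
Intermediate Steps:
I = 24092 (I = 9367 + 14725 = 24092)
r(L) = L + L**2 (r(L) = L**2 + L = L + L**2)
I - r((-9)**2) = 24092 - (-9)**2*(1 + (-9)**2) = 24092 - 81*(1 + 81) = 24092 - 81*82 = 24092 - 1*6642 = 24092 - 6642 = 17450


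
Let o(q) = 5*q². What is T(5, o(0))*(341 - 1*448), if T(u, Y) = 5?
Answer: -535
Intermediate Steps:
T(5, o(0))*(341 - 1*448) = 5*(341 - 1*448) = 5*(341 - 448) = 5*(-107) = -535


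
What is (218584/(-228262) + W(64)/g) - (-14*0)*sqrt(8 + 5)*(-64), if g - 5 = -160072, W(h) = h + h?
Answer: -17508651332/18268606777 ≈ -0.95840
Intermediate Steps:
W(h) = 2*h
g = -160067 (g = 5 - 160072 = -160067)
(218584/(-228262) + W(64)/g) - (-14*0)*sqrt(8 + 5)*(-64) = (218584/(-228262) + (2*64)/(-160067)) - (-14*0)*sqrt(8 + 5)*(-64) = (218584*(-1/228262) + 128*(-1/160067)) - 0*sqrt(13)*(-64) = (-109292/114131 - 128/160067) - 0*(-64) = -17508651332/18268606777 - 1*0 = -17508651332/18268606777 + 0 = -17508651332/18268606777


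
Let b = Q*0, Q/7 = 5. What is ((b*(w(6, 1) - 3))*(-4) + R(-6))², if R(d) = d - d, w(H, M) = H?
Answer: 0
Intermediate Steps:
Q = 35 (Q = 7*5 = 35)
b = 0 (b = 35*0 = 0)
R(d) = 0
((b*(w(6, 1) - 3))*(-4) + R(-6))² = ((0*(6 - 3))*(-4) + 0)² = ((0*3)*(-4) + 0)² = (0*(-4) + 0)² = (0 + 0)² = 0² = 0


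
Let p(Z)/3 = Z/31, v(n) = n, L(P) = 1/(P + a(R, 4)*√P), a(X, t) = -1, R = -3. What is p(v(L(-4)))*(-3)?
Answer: 9/155 - 9*I/310 ≈ 0.058065 - 0.029032*I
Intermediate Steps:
L(P) = 1/(P - √P)
p(Z) = 3*Z/31 (p(Z) = 3*(Z/31) = 3*Z/31)
p(v(L(-4)))*(-3) = (3/(31*(-4 - √(-4))))*(-3) = (3/(31*(-4 - 2*I)))*(-3) = (3*((-4 + 2*I)/20)/31)*(-3) = (3*(-4 + 2*I)/620)*(-3) = -9*(-4 + 2*I)/620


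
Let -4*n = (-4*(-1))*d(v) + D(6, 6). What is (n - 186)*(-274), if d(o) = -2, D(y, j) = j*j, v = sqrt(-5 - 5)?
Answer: 52882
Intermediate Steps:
v = I*sqrt(10) (v = sqrt(-10) = I*sqrt(10) ≈ 3.1623*I)
D(y, j) = j**2
n = -7 (n = -(-4*(-1)*(-2) + 6**2)/4 = -(4*(-2) + 36)/4 = -(-8 + 36)/4 = -1/4*28 = -7)
(n - 186)*(-274) = (-7 - 186)*(-274) = -193*(-274) = 52882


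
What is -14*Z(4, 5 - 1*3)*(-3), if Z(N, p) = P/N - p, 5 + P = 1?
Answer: -126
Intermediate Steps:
P = -4 (P = -5 + 1 = -4)
Z(N, p) = -p - 4/N (Z(N, p) = -4/N - p = -p - 4/N)
-14*Z(4, 5 - 1*3)*(-3) = -14*(-(5 - 1*3) - 4/4)*(-3) = -14*(-(5 - 3) - 4*¼)*(-3) = -14*(-1*2 - 1)*(-3) = -14*(-2 - 1)*(-3) = -14*(-3)*(-3) = 42*(-3) = -126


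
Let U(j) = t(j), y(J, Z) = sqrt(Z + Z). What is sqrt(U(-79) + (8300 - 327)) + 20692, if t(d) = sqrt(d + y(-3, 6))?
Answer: 20692 + sqrt(7973 + I*sqrt(79 - 2*sqrt(3))) ≈ 20781.0 + 0.048667*I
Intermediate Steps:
y(J, Z) = sqrt(2)*sqrt(Z) (y(J, Z) = sqrt(2*Z) = sqrt(2)*sqrt(Z))
t(d) = sqrt(d + 2*sqrt(3)) (t(d) = sqrt(d + sqrt(2)*sqrt(6)) = sqrt(d + 2*sqrt(3)))
U(j) = sqrt(j + 2*sqrt(3))
sqrt(U(-79) + (8300 - 327)) + 20692 = sqrt(sqrt(-79 + 2*sqrt(3)) + (8300 - 327)) + 20692 = sqrt(sqrt(-79 + 2*sqrt(3)) + 7973) + 20692 = sqrt(7973 + sqrt(-79 + 2*sqrt(3))) + 20692 = 20692 + sqrt(7973 + sqrt(-79 + 2*sqrt(3)))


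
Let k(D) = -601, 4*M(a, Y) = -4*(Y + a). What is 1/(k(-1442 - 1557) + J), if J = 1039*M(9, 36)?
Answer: -1/47356 ≈ -2.1117e-5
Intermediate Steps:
M(a, Y) = -Y - a (M(a, Y) = (-4*(Y + a))/4 = (-4*Y - 4*a)/4 = -Y - a)
J = -46755 (J = 1039*(-1*36 - 1*9) = 1039*(-36 - 9) = 1039*(-45) = -46755)
1/(k(-1442 - 1557) + J) = 1/(-601 - 46755) = 1/(-47356) = -1/47356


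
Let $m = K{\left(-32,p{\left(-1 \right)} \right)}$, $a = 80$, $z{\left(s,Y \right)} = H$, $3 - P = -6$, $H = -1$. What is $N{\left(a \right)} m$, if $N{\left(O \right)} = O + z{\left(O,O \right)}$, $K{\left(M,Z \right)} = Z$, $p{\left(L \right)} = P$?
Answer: $711$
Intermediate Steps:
$P = 9$ ($P = 3 - -6 = 3 + 6 = 9$)
$p{\left(L \right)} = 9$
$z{\left(s,Y \right)} = -1$
$N{\left(O \right)} = -1 + O$ ($N{\left(O \right)} = O - 1 = -1 + O$)
$m = 9$
$N{\left(a \right)} m = \left(-1 + 80\right) 9 = 79 \cdot 9 = 711$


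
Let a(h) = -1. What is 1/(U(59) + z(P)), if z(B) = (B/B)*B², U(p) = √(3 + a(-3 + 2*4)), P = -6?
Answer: 18/647 - √2/1294 ≈ 0.026728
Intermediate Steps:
U(p) = √2 (U(p) = √(3 - 1) = √2)
z(B) = B² (z(B) = 1*B² = B²)
1/(U(59) + z(P)) = 1/(√2 + (-6)²) = 1/(√2 + 36) = 1/(36 + √2)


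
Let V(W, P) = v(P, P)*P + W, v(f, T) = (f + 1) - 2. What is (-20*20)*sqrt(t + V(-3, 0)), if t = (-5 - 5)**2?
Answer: -400*sqrt(97) ≈ -3939.5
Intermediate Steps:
v(f, T) = -1 + f (v(f, T) = (1 + f) - 2 = -1 + f)
t = 100 (t = (-10)**2 = 100)
V(W, P) = W + P*(-1 + P) (V(W, P) = (-1 + P)*P + W = P*(-1 + P) + W = W + P*(-1 + P))
(-20*20)*sqrt(t + V(-3, 0)) = (-20*20)*sqrt(100 + (-3 + 0*(-1 + 0))) = -400*sqrt(100 + (-3 + 0*(-1))) = -400*sqrt(100 + (-3 + 0)) = -400*sqrt(100 - 3) = -400*sqrt(97)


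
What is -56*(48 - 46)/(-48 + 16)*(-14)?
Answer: -49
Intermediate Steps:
-56*(48 - 46)/(-48 + 16)*(-14) = -112/(-32)*(-14) = -112*(-1)/32*(-14) = -56*(-1/16)*(-14) = (7/2)*(-14) = -49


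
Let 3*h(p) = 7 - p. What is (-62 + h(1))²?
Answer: 3600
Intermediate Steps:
h(p) = 7/3 - p/3 (h(p) = (7 - p)/3 = 7/3 - p/3)
(-62 + h(1))² = (-62 + (7/3 - ⅓*1))² = (-62 + (7/3 - ⅓))² = (-62 + 2)² = (-60)² = 3600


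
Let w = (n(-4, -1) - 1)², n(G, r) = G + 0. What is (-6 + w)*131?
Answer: 2489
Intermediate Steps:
n(G, r) = G
w = 25 (w = (-4 - 1)² = (-5)² = 25)
(-6 + w)*131 = (-6 + 25)*131 = 19*131 = 2489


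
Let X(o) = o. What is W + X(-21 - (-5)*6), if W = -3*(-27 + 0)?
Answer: 90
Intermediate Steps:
W = 81 (W = -3*(-27) = 81)
W + X(-21 - (-5)*6) = 81 + (-21 - (-5)*6) = 81 + (-21 - 1*(-30)) = 81 + (-21 + 30) = 81 + 9 = 90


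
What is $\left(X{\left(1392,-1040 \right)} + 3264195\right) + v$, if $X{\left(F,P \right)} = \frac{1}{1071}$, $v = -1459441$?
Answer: $\frac{1932891535}{1071} \approx 1.8048 \cdot 10^{6}$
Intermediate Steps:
$X{\left(F,P \right)} = \frac{1}{1071}$
$\left(X{\left(1392,-1040 \right)} + 3264195\right) + v = \left(\frac{1}{1071} + 3264195\right) - 1459441 = \frac{3495952846}{1071} - 1459441 = \frac{1932891535}{1071}$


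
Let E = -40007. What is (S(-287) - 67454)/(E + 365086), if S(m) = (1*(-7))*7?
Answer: -67503/325079 ≈ -0.20765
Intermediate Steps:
S(m) = -49 (S(m) = -7*7 = -49)
(S(-287) - 67454)/(E + 365086) = (-49 - 67454)/(-40007 + 365086) = -67503/325079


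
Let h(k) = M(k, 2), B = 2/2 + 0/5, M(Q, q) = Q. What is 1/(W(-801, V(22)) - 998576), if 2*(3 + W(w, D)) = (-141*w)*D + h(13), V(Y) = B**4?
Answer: -1/942102 ≈ -1.0615e-6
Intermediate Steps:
B = 1 (B = 2*(1/2) + 0*(1/5) = 1 + 0 = 1)
h(k) = k
V(Y) = 1 (V(Y) = 1**4 = 1)
W(w, D) = 7/2 - 141*D*w/2 (W(w, D) = -3 + ((-141*w)*D + 13)/2 = -3 + (-141*D*w + 13)/2 = -3 + (13 - 141*D*w)/2 = -3 + (13/2 - 141*D*w/2) = 7/2 - 141*D*w/2)
1/(W(-801, V(22)) - 998576) = 1/((7/2 - 141/2*1*(-801)) - 998576) = 1/((7/2 + 112941/2) - 998576) = 1/(56474 - 998576) = 1/(-942102) = -1/942102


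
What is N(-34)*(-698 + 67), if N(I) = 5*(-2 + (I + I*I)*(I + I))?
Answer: 240720190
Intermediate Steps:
N(I) = -10 + 10*I*(I + I²) (N(I) = 5*(-2 + (I + I²)*(2*I)) = 5*(-2 + 2*I*(I + I²)) = -10 + 10*I*(I + I²))
N(-34)*(-698 + 67) = (-10 + 10*(-34)² + 10*(-34)³)*(-698 + 67) = (-10 + 10*1156 + 10*(-39304))*(-631) = (-10 + 11560 - 393040)*(-631) = -381490*(-631) = 240720190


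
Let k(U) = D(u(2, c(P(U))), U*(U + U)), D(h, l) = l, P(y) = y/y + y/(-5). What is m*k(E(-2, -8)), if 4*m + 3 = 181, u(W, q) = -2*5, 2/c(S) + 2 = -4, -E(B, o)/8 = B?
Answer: 22784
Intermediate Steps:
E(B, o) = -8*B
P(y) = 1 - y/5 (P(y) = 1 + y*(-⅕) = 1 - y/5)
c(S) = -⅓ (c(S) = 2/(-2 - 4) = 2/(-6) = 2*(-⅙) = -⅓)
u(W, q) = -10
m = 89/2 (m = -¾ + (¼)*181 = -¾ + 181/4 = 89/2 ≈ 44.500)
k(U) = 2*U² (k(U) = U*(U + U) = U*(2*U) = 2*U²)
m*k(E(-2, -8)) = 89*(2*(-8*(-2))²)/2 = 89*(2*16²)/2 = 89*(2*256)/2 = (89/2)*512 = 22784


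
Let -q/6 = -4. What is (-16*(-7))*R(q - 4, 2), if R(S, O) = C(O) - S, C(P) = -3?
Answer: -2576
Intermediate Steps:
q = 24 (q = -6*(-4) = 24)
R(S, O) = -3 - S
(-16*(-7))*R(q - 4, 2) = (-16*(-7))*(-3 - (24 - 4)) = 112*(-3 - 1*20) = 112*(-3 - 20) = 112*(-23) = -2576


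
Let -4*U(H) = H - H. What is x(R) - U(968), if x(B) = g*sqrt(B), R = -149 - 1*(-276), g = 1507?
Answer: 1507*sqrt(127) ≈ 16983.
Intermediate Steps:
R = 127 (R = -149 + 276 = 127)
x(B) = 1507*sqrt(B)
U(H) = 0 (U(H) = -(H - H)/4 = -1/4*0 = 0)
x(R) - U(968) = 1507*sqrt(127) - 1*0 = 1507*sqrt(127) + 0 = 1507*sqrt(127)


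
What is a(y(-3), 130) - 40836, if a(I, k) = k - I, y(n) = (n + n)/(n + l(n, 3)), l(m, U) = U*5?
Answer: -81411/2 ≈ -40706.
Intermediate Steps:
l(m, U) = 5*U
y(n) = 2*n/(15 + n) (y(n) = (n + n)/(n + 5*3) = (2*n)/(n + 15) = (2*n)/(15 + n) = 2*n/(15 + n))
a(y(-3), 130) - 40836 = (130 - 2*(-3)/(15 - 3)) - 40836 = (130 - 2*(-3)/12) - 40836 = (130 - 1*(-1/2)) - 40836 = (130 + 1/2) - 40836 = 261/2 - 40836 = -81411/2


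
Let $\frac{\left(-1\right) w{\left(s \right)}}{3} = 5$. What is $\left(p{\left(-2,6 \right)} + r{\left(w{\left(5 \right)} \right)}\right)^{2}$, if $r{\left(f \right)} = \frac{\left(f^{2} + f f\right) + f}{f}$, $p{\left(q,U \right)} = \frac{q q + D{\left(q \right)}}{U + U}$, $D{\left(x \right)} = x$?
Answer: $\frac{29929}{36} \approx 831.36$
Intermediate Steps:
$w{\left(s \right)} = -15$ ($w{\left(s \right)} = \left(-3\right) 5 = -15$)
$p{\left(q,U \right)} = \frac{q + q^{2}}{2 U}$ ($p{\left(q,U \right)} = \frac{q q + q}{U + U} = \frac{q^{2} + q}{2 U} = \left(q + q^{2}\right) \frac{1}{2 U} = \frac{q + q^{2}}{2 U}$)
$r{\left(f \right)} = \frac{f + 2 f^{2}}{f}$ ($r{\left(f \right)} = \frac{\left(f^{2} + f^{2}\right) + f}{f} = \frac{2 f^{2} + f}{f} = \frac{f + 2 f^{2}}{f}$)
$\left(p{\left(-2,6 \right)} + r{\left(w{\left(5 \right)} \right)}\right)^{2} = \left(\frac{1}{2} \left(-2\right) \frac{1}{6} \left(1 - 2\right) + \left(1 + 2 \left(-15\right)\right)\right)^{2} = \left(\frac{1}{2} \left(-2\right) \frac{1}{6} \left(-1\right) + \left(1 - 30\right)\right)^{2} = \left(\frac{1}{6} - 29\right)^{2} = \left(- \frac{173}{6}\right)^{2} = \frac{29929}{36}$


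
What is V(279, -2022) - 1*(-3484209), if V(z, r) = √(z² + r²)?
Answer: 3484209 + 15*√18517 ≈ 3.4863e+6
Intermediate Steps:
V(z, r) = √(r² + z²)
V(279, -2022) - 1*(-3484209) = √((-2022)² + 279²) - 1*(-3484209) = √(4088484 + 77841) + 3484209 = √4166325 + 3484209 = 15*√18517 + 3484209 = 3484209 + 15*√18517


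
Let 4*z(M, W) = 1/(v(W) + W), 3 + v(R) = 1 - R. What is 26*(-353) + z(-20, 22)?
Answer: -73425/8 ≈ -9178.1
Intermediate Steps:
v(R) = -2 - R (v(R) = -3 + (1 - R) = -2 - R)
z(M, W) = -1/8 (z(M, W) = 1/(4*((-2 - W) + W)) = (1/4)/(-2) = (1/4)*(-1/2) = -1/8)
26*(-353) + z(-20, 22) = 26*(-353) - 1/8 = -9178 - 1/8 = -73425/8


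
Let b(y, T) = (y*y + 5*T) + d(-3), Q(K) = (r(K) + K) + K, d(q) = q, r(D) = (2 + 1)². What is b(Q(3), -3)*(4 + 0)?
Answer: 828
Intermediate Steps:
r(D) = 9 (r(D) = 3² = 9)
Q(K) = 9 + 2*K (Q(K) = (9 + K) + K = 9 + 2*K)
b(y, T) = -3 + y² + 5*T (b(y, T) = (y*y + 5*T) - 3 = (y² + 5*T) - 3 = -3 + y² + 5*T)
b(Q(3), -3)*(4 + 0) = (-3 + (9 + 2*3)² + 5*(-3))*(4 + 0) = (-3 + (9 + 6)² - 15)*4 = (-3 + 15² - 15)*4 = (-3 + 225 - 15)*4 = 207*4 = 828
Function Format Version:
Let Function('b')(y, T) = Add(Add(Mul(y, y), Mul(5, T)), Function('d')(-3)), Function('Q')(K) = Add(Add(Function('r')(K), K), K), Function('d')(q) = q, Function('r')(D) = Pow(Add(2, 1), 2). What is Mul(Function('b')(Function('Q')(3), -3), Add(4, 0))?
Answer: 828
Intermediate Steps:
Function('r')(D) = 9 (Function('r')(D) = Pow(3, 2) = 9)
Function('Q')(K) = Add(9, Mul(2, K)) (Function('Q')(K) = Add(Add(9, K), K) = Add(9, Mul(2, K)))
Function('b')(y, T) = Add(-3, Pow(y, 2), Mul(5, T)) (Function('b')(y, T) = Add(Add(Mul(y, y), Mul(5, T)), -3) = Add(Add(Pow(y, 2), Mul(5, T)), -3) = Add(-3, Pow(y, 2), Mul(5, T)))
Mul(Function('b')(Function('Q')(3), -3), Add(4, 0)) = Mul(Add(-3, Pow(Add(9, Mul(2, 3)), 2), Mul(5, -3)), Add(4, 0)) = Mul(Add(-3, Pow(Add(9, 6), 2), -15), 4) = Mul(Add(-3, Pow(15, 2), -15), 4) = Mul(Add(-3, 225, -15), 4) = Mul(207, 4) = 828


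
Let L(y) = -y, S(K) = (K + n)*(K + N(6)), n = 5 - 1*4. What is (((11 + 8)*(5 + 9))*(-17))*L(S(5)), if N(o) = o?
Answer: 298452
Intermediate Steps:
n = 1 (n = 5 - 4 = 1)
S(K) = (1 + K)*(6 + K) (S(K) = (K + 1)*(K + 6) = (1 + K)*(6 + K))
(((11 + 8)*(5 + 9))*(-17))*L(S(5)) = (((11 + 8)*(5 + 9))*(-17))*(-(6 + 5² + 7*5)) = ((19*14)*(-17))*(-(6 + 25 + 35)) = (266*(-17))*(-1*66) = -4522*(-66) = 298452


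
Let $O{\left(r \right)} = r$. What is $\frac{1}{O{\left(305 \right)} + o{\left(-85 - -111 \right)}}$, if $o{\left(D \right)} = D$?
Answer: $\frac{1}{331} \approx 0.0030211$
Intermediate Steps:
$\frac{1}{O{\left(305 \right)} + o{\left(-85 - -111 \right)}} = \frac{1}{305 - -26} = \frac{1}{305 + \left(-85 + 111\right)} = \frac{1}{305 + 26} = \frac{1}{331}$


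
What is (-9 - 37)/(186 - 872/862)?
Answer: -9913/39865 ≈ -0.24866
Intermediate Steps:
(-9 - 37)/(186 - 872/862) = -46/(186 - 872*1/862) = -46/(186 - 436/431) = -46/79730/431 = -46*431/79730 = -9913/39865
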